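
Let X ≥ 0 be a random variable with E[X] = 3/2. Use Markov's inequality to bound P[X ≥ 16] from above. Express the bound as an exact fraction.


μ = E[X] = 3/2, a = 16.
Markov: P[X ≥ 16] ≤ μ/a = (3/2)/16 = 3/32.
Numerically: ≈ 0.094.
(Since a = 16 > μ = 1.500, the bound 3/32 is < 1 and informative.)

P[X ≥ 16] ≤ 3/32 ≈ 0.094.


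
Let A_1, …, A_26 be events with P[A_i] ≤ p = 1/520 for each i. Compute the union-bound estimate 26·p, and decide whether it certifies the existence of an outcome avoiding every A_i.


Union bound: P[∪_{i=1}^{26} A_i] ≤ Σ_i P[A_i] ≤ 26·p = 26·(1/520) = 1/20.
Numerically: 1/20 ≈ 0.0500.
Is 1/20 < 1? YES.
Since P[∪ A_i] ≤ 1/20 < 1, the complement has P[∩ A_i^c] ≥ 1 − 1/20 = 19/20 > 0, so some outcome avoids every A_i.

26·p = 1/20 ≈ 0.0500; existence CERTIFIED by the union bound.


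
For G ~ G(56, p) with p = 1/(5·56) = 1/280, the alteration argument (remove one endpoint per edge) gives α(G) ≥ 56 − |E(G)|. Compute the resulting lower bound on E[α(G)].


E[|E(G)|] = C(56, 2)·p = 1540 · (1/280) = 11/2.
E[α(G)] ≥ n − E[|E(G)|] = 56 − 11/2 = 101/2.
Numerically: ≈ 50.500.
(This is only a lower bound; the true E[α(G)] may be larger.)

E[α(G)] ≥ 101/2 ≈ 50.500.


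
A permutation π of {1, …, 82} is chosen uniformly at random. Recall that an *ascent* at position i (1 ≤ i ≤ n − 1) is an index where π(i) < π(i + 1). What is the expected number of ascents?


Write X = Σ X_I over i = 1, …, 81, with X_I the indicator of one ascent.
There are 81 indicators.
For each fixed i, the pair (π(i), π(i+1)) is a uniformly random ordered pair of distinct values from {1, …, 82}; by symmetry P[π(i) < π(i+1)] = 1/2.
By linearity: E[X] = 81 · (1/2) = (82 − 1) · (1/2) = 81/2 ≈ 40.5000.

E[X] = 81/2 = 40.5000.


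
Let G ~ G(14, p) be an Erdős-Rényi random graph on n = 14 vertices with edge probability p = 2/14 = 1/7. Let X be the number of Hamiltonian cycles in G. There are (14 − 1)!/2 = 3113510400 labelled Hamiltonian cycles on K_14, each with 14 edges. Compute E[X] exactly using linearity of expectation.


K_14 has (14 − 1)!/2 = 3113510400 labelled Hamiltonian cycles.
For each such Hamiltonian cycle H, let X_H = 1 if all 14 edges of H are present in G. Then P[X_H = 1] = p^{14} = (1/7)^{14} = 1/678223072849.
Summing the indicators: E[X] = Σ_H E[X_H] = 3113510400 · p^{14} = 3113510400 · 1/678223072849 = 444787200/96889010407.
Numerically: E[X] ≈ 0.004591.

E[X] = 3113510400 · (1/7)^{14} = 444787200/96889010407 ≈ 0.004591.


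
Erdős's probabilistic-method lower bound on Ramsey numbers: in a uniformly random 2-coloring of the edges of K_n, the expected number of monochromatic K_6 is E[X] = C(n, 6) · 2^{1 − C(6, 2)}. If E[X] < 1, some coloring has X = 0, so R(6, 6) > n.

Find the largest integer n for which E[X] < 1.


We need C(n, 6) · 2^{1 − 15} < 1, i.e. C(n, 6) < 2^{15 − 1} = 16384.
Check values of n near the boundary:
  n = 11: C(11, 6) = 462; 462 < 16384? YES
  n = 12: C(12, 6) = 924; 924 < 16384? YES
  n = 13: C(13, 6) = 1716; 1716 < 16384? YES
  n = 14: C(14, 6) = 3003; 3003 < 16384? YES
  n = 15: C(15, 6) = 5005; 5005 < 16384? YES
  n = 16: C(16, 6) = 8008; 8008 < 16384? YES
  n = 17: C(17, 6) = 12376; 12376 < 16384? YES
  n = 18: C(18, 6) = 18564; 18564 < 16384? NO
The largest n with C(n, 6) < 16384 is n = 17 (where E[X] = 1547/2048 ≈ 0.7553711). Hence R(6, 6) > 17, i.e. R(6, 6) ≥ 18.

Largest n = 17; hence R(6, 6) > 17.


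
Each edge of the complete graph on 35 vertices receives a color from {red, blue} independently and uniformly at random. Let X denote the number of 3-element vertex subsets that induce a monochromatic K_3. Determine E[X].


Let X = Σ_S X_S over the C(35, 3) = 6545 subsets S of size 3, where X_S = 1 if the K_3 on S is monochromatic.
For a fixed S, the K_3 on S has C(3, 2) = 3 edges. P[all 3 edges red] = (1/2)^3, and likewise for blue, so P[monochromatic] = 2·(1/2)^3 = 2^{1 − 3} = 1/4.
By linearity of expectation: E[X] = C(35, 3) · 2^{1 − 3} = 6545 · 1/4 = 6545/4.
Numerically: E[X] ≈ 1636.2500.

E[X] = C(35,3)·2^(1−C(3,2)) = 6545/4 ≈ 1636.2500.


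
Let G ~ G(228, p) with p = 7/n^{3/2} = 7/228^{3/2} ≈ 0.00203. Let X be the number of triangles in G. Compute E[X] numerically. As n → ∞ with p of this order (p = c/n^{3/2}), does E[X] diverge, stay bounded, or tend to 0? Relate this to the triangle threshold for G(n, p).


Number of potential triangles: C(228, 3) = 1949476.
Each occurs with probability p³ ≈ (0.00203)³ ≈ 8.40596e-09.
By linearity: E[X] = C(228, 3)·p³ ≈ 1949476 · 8.40596e-09 ≈ 0.016.
Since α = 3/2 > 1, p = c/n^{3/2} = o(1/n) is below the triangle threshold p ~ 1/n. Asymptotically E[X] ~ (c³/6)·n^{3(1−α)} = (7³/6)·n^{-1.5} → 0, so by Markov's inequality G has no triangles w.h.p.

E[X] ≈ 0.016; in regime p = Θ(1/n^{3/2}) E[X] tends to 0 (below the triangle threshold p ~ 1/n).


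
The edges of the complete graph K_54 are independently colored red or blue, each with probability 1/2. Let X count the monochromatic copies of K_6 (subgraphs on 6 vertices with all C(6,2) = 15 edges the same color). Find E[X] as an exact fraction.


Let X = Σ_S X_S over the C(54, 6) = 25827165 subsets S of size 6, where X_S = 1 if the K_6 on S is monochromatic.
For a fixed S, the K_6 on S has C(6, 2) = 15 edges. P[all 15 edges red] = (1/2)^15, and likewise for blue, so P[monochromatic] = 2·(1/2)^15 = 2^{1 − 15} = 1/16384.
Summing: E[X] = C(54, 6) · 2^{1 − 15} = 25827165 · 1/16384 = 25827165/16384.
Numerically: E[X] ≈ 1576.3651.

E[X] = C(54,6)·2^(1−C(6,2)) = 25827165/16384 ≈ 1576.3651.


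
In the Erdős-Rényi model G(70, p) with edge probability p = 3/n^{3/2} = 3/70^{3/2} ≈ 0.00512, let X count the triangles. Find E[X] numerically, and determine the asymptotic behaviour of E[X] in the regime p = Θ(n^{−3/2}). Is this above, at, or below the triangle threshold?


Number of potential triangles: C(70, 3) = 54740.
Each occurs with probability p³ ≈ (0.00512)³ ≈ 1.34407e-07.
By linearity: E[X] = C(70, 3)·p³ ≈ 54740 · 1.34407e-07 ≈ 0.007.
Since α = 3/2 > 1, p = c/n^{3/2} = o(1/n) is below the triangle threshold p ~ 1/n. Asymptotically E[X] ~ (c³/6)·n^{3(1−α)} = (3³/6)·n^{-1.5} → 0, so by Markov's inequality G has no triangles w.h.p.

E[X] ≈ 0.007; in regime p = Θ(1/n^{3/2}) E[X] tends to 0 (below the triangle threshold p ~ 1/n).


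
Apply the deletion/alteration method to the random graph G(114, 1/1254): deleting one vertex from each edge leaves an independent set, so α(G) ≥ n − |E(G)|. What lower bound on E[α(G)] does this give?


E[|E(G)|] = C(114, 2)·p = 6441 · (1/1254) = 113/22.
E[α(G)] ≥ n − E[|E(G)|] = 114 − 113/22 = 2395/22.
Numerically: ≈ 108.8636.
(This is only a lower bound; the true E[α(G)] may be larger.)

E[α(G)] ≥ 2395/22 ≈ 108.8636.


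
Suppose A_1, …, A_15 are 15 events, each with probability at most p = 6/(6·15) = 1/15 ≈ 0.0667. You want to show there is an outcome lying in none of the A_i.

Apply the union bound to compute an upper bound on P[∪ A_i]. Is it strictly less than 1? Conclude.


Union bound: P[∪_{i=1}^{15} A_i] ≤ Σ_i P[A_i] ≤ 15·p = 15·(1/15) = 1.
Numerically: 1 ≈ 1.0000.
Is 1 < 1? NO.
Since the bound 1 is ≥ 1, the union bound is uninformative here; it does NOT by itself certify existence.

15·p = 1 ≈ 1.0000; existence NOT certified by the union bound.


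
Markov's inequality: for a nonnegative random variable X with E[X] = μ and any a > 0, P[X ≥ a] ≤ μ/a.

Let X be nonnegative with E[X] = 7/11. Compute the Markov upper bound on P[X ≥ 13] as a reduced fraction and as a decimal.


μ = E[X] = 7/11, a = 13.
Markov: P[X ≥ 13] ≤ μ/a = (7/11)/13 = 7/143.
Numerically: ≈ 0.048951.
(Since a = 13 > μ = 0.636364, the bound 7/143 is < 1 and informative.)

P[X ≥ 13] ≤ 7/143 ≈ 0.048951.


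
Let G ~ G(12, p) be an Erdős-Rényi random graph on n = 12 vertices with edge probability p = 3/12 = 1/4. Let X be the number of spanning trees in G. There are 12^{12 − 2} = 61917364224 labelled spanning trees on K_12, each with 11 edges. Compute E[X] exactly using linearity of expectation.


K_12 has 12^{12 − 2} = 61917364224 labelled spanning trees.
For each such spanning tree H, let X_H = 1 if all 11 edges of H are present in G. Then P[X_H = 1] = p^{11} = (1/4)^{11} = 1/4194304.
By linearity: E[X] = Σ_H E[X_H] = 61917364224 · p^{11} = 61917364224 · 1/4194304 = 59049/4.
Numerically: E[X] ≈ 1.48e+04.

E[X] = 61917364224 · (1/4)^{11} = 59049/4 ≈ 1.48e+04.


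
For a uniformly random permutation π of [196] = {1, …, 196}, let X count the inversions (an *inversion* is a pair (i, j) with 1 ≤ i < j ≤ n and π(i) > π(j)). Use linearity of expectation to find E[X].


Write X = Σ X_I over the C(196, 2) = 19110 pairs i < j, with X_I the indicator of one inversion.
There are 19110 indicators.
For each fixed pair i < j, the values π(i) and π(j) are two distinct elements of {1, …, 196} in uniformly random order; by symmetry P[π(i) > π(j)] = 1/2.
By linearity: E[X] = 19110 · (1/2) = C(196, 2) · (1/2) = 19110/2 = 9555 ≈ 9555.0000.

E[X] = 9555 = 9555.0000.


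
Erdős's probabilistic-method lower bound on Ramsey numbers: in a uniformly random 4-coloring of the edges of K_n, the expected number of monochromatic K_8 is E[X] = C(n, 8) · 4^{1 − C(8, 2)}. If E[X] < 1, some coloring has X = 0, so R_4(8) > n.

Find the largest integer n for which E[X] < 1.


We need C(n, 8) · 4^{1 − 28} < 1, i.e. C(n, 8) < 4^{28 − 1} = 18014398509481984.
Check values of n near the boundary:
  n = 405: C(405, 8) = 16745853821188050; 16745853821188050 < 18014398509481984? YES
  n = 406: C(406, 8) = 17082453897995850; 17082453897995850 < 18014398509481984? YES
  n = 407: C(407, 8) = 17424959239309050; 17424959239309050 < 18014398509481984? YES
  n = 408: C(408, 8) = 17773458424095231; 17773458424095231 < 18014398509481984? YES
  n = 409: C(409, 8) = 18128041135797879; 18128041135797879 < 18014398509481984? NO
  n = 410: C(410, 8) = 18488798173326195; 18488798173326195 < 18014398509481984? NO
The largest n with C(n, 8) < 18014398509481984 is n = 408 (where E[X] = 17773458424095231/18014398509481984 ≈ 0.987). Hence R_4(8) > 408, i.e. R_4(8) ≥ 409.

Largest n = 408; hence R_4(8) > 408.


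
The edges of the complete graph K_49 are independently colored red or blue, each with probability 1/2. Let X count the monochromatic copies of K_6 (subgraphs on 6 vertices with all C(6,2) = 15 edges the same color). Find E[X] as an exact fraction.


Let X = Σ_S X_S over the C(49, 6) = 13983816 subsets S of size 6, where X_S = 1 if the K_6 on S is monochromatic.
For a fixed S, the K_6 on S has C(6, 2) = 15 edges. P[all 15 edges red] = (1/2)^15, and likewise for blue, so P[monochromatic] = 2·(1/2)^15 = 2^{1 − 15} = 1/16384.
Summing: E[X] = C(49, 6) · 2^{1 − 15} = 13983816 · 1/16384 = 1747977/2048.
Numerically: E[X] ≈ 853.50439.

E[X] = C(49,6)·2^(1−C(6,2)) = 1747977/2048 ≈ 853.50439.


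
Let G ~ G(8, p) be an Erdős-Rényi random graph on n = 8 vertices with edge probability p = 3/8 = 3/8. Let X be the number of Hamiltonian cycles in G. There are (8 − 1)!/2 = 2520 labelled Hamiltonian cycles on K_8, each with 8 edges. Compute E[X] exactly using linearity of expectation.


K_8 has (8 − 1)!/2 = 2520 labelled Hamiltonian cycles.
For each such Hamiltonian cycle H, let X_H = 1 if all 8 edges of H are present in G. Then P[X_H = 1] = p^{8} = (3/8)^{8} = 6561/16777216.
Summing the indicators: E[X] = Σ_H E[X_H] = 2520 · p^{8} = 2520 · 6561/16777216 = 2066715/2097152.
Numerically: E[X] ≈ 0.9855.

E[X] = 2520 · (3/8)^{8} = 2066715/2097152 ≈ 0.9855.


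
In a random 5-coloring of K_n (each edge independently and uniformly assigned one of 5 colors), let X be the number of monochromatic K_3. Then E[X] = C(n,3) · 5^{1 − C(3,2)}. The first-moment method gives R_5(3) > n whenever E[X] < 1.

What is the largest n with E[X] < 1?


We need C(n, 3) · 5^{1 − 3} < 1, i.e. C(n, 3) < 5^{3 − 1} = 25.
Check values of n near the boundary:
  n = 3: C(3, 3) = 1; 1 < 25? YES
  n = 4: C(4, 3) = 4; 4 < 25? YES
  n = 5: C(5, 3) = 10; 10 < 25? YES
  n = 6: C(6, 3) = 20; 20 < 25? YES
  n = 7: C(7, 3) = 35; 35 < 25? NO
The largest n with C(n, 3) < 25 is n = 6 (where E[X] = 4/5 ≈ 0.80000). Hence R_5(3) > 6, i.e. R_5(3) ≥ 7.

Largest n = 6; hence R_5(3) > 6.


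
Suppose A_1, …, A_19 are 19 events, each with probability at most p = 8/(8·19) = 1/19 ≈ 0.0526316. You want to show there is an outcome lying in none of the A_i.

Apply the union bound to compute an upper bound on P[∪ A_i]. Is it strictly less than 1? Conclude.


Union bound: P[∪_{i=1}^{19} A_i] ≤ Σ_i P[A_i] ≤ 19·p = 19·(1/19) = 1.
Numerically: 1 ≈ 1.0000000.
Is 1 < 1? NO.
Since the bound 1 is ≥ 1, the union bound is uninformative here; it does NOT by itself certify existence.

19·p = 1 ≈ 1.0000000; existence NOT certified by the union bound.


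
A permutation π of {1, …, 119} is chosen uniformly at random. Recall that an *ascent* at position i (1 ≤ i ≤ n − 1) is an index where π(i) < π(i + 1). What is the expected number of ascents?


Write X = Σ X_I over i = 1, …, 118, with X_I the indicator of one ascent.
There are 118 indicators.
For each fixed i, the pair (π(i), π(i+1)) is a uniformly random ordered pair of distinct values from {1, …, 119}; by symmetry P[π(i) < π(i+1)] = 1/2.
By linearity: E[X] = 118 · (1/2) = (119 − 1) · (1/2) = 59 ≈ 59.000000.

E[X] = 59 = 59.000000.


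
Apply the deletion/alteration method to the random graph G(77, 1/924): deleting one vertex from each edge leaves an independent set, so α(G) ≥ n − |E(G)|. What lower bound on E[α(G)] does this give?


E[|E(G)|] = C(77, 2)·p = 2926 · (1/924) = 19/6.
E[α(G)] ≥ n − E[|E(G)|] = 77 − 19/6 = 443/6.
Numerically: ≈ 73.833.
(This is only a lower bound; the true E[α(G)] may be larger.)

E[α(G)] ≥ 443/6 ≈ 73.833.


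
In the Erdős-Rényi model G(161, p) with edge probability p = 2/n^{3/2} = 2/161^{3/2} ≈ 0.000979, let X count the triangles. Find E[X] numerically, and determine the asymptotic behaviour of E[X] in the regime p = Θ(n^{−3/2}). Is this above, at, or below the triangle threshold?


Number of potential triangles: C(161, 3) = 682640.
Each occurs with probability p³ ≈ (0.000979)³ ≈ 9.383688e-10.
By linearity: E[X] = C(161, 3)·p³ ≈ 682640 · 9.383688e-10 ≈ 0.0006.
Since α = 3/2 > 1, p = c/n^{3/2} = o(1/n) is below the triangle threshold p ~ 1/n. Asymptotically E[X] ~ (c³/6)·n^{3(1−α)} = (2³/6)·n^{-1.5} → 0, so by Markov's inequality G has no triangles w.h.p.

E[X] ≈ 0.0006; in regime p = Θ(1/n^{3/2}) E[X] tends to 0 (below the triangle threshold p ~ 1/n).


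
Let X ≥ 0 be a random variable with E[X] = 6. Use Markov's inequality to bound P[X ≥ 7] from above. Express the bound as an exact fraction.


μ = E[X] = 6, a = 7.
Markov: P[X ≥ 7] ≤ μ/a = (6)/7 = 6/7.
Numerically: ≈ 0.85714.
(Since a = 7 > μ = 6.00000, the bound 6/7 is < 1 and informative.)

P[X ≥ 7] ≤ 6/7 ≈ 0.85714.


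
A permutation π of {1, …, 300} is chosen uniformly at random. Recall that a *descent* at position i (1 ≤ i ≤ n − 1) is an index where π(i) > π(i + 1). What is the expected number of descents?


Write X = Σ X_I over i = 1, …, 299, with X_I the indicator of one descent.
There are 299 indicators.
For each fixed i, the pair (π(i), π(i+1)) is a uniformly random ordered pair of distinct values from {1, …, 300}; by symmetry P[π(i) > π(i+1)] = 1/2.
By linearity: E[X] = 299 · (1/2) = (300 − 1) · (1/2) = 299/2 ≈ 149.5000.

E[X] = 299/2 = 149.5000.


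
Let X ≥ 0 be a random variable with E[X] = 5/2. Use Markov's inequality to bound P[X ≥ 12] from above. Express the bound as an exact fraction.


μ = E[X] = 5/2, a = 12.
Markov: P[X ≥ 12] ≤ μ/a = (5/2)/12 = 5/24.
Numerically: ≈ 0.208.
(Since a = 12 > μ = 2.500, the bound 5/24 is < 1 and informative.)

P[X ≥ 12] ≤ 5/24 ≈ 0.208.


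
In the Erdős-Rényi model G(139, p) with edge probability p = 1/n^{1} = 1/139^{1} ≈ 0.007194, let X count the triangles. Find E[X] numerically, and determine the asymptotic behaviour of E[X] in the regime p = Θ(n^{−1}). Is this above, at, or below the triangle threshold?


Number of potential triangles: C(139, 3) = 437989.
Each occurs with probability p³ ≈ (0.007194)³ ≈ 3.723536e-07.
By linearity: E[X] = C(139, 3)·p³ ≈ 437989 · 3.723536e-07 ≈ 0.1631.
Here α = 1, so p = 1/n is exactly at the triangle threshold p ~ 1/n. Asymptotically E[X] → c³/6 = 1³/6 = 1/6 ≈ 0.1667, a bounded constant. In this regime the triangle count is asymptotically Poisson(c³/6).

E[X] ≈ 0.1631; in regime p = Θ(1/n^{1}) E[X] stays bounded (at the triangle threshold p ~ 1/n).


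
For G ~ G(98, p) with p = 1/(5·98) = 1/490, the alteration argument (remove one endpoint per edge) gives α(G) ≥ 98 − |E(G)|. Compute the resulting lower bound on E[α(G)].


E[|E(G)|] = C(98, 2)·p = 4753 · (1/490) = 97/10.
E[α(G)] ≥ n − E[|E(G)|] = 98 − 97/10 = 883/10.
Numerically: ≈ 88.30000.
(This is only a lower bound; the true E[α(G)] may be larger.)

E[α(G)] ≥ 883/10 ≈ 88.30000.


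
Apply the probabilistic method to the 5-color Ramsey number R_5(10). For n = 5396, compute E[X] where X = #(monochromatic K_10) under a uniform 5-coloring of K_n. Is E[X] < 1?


E[X] = C(5396, 10) · 5^{1 − 45} = 5719162629614115244962800316916 · 5^{−44} = 5719162629614115244962800316916/5684341886080801486968994140625.
As a reduced fraction: E[X] = 5719162629614115244962800316916/5684341886080801486968994140625 ≈ 1.00613.
Is E[X] < 1? NO.
Since E[X] ≥ 1, the first-moment bound is inconclusive at n = 5396; it does NOT by itself certify R_5(10) > 5396.

E[X] = 5719162629614115244962800316916/5684341886080801486968994140625 ≈ 1.00613; E[X] ≥ 1; first-moment method inconclusive here.


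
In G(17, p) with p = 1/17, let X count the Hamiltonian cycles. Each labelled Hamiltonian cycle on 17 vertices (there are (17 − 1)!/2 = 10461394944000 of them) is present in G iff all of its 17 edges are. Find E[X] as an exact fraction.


K_17 has (17 − 1)!/2 = 10461394944000 labelled Hamiltonian cycles.
For each such Hamiltonian cycle H, let X_H = 1 if all 17 edges of H are present in G. Then P[X_H = 1] = p^{17} = (1/17)^{17} = 1/827240261886336764177.
By linearity of expectation: E[X] = Σ_H E[X_H] = 10461394944000 · p^{17} = 10461394944000 · 1/827240261886336764177 = 10461394944000/827240261886336764177.
Numerically: E[X] ≈ 1.2646e-08.

E[X] = 10461394944000 · (1/17)^{17} = 10461394944000/827240261886336764177 ≈ 1.2646e-08.


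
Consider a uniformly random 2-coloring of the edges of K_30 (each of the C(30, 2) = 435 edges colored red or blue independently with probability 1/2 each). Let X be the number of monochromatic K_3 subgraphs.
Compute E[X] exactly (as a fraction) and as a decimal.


Let X = Σ_S X_S over the C(30, 3) = 4060 subsets S of size 3, where X_S = 1 if the K_3 on S is monochromatic.
For a fixed S, the K_3 on S has C(3, 2) = 3 edges. P[all 3 edges red] = (1/2)^3, and likewise for blue, so P[monochromatic] = 2·(1/2)^3 = 2^{1 − 3} = 1/4.
By linearity: E[X] = C(30, 3) · 2^{1 − 3} = 4060 · 1/4 = 1015.
Numerically: E[X] ≈ 1015.0000.

E[X] = C(30,3)·2^(1−C(3,2)) = 1015 ≈ 1015.0000.


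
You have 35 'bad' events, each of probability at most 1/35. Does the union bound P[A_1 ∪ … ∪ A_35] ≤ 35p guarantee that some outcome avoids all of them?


Union bound: P[∪_{i=1}^{35} A_i] ≤ Σ_i P[A_i] ≤ 35·p = 35·(1/35) = 1.
Numerically: 1 ≈ 1.000.
Is 1 < 1? NO.
Since the bound 1 is ≥ 1, the union bound is uninformative here; it does NOT by itself certify existence.

35·p = 1 ≈ 1.000; existence NOT certified by the union bound.


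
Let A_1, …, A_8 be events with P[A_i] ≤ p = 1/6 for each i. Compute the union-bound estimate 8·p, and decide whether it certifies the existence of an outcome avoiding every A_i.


Union bound: P[∪_{i=1}^{8} A_i] ≤ Σ_i P[A_i] ≤ 8·p = 8·(1/6) = 4/3.
Numerically: 4/3 ≈ 1.3333333.
Is 4/3 < 1? NO.
Since the bound 4/3 is ≥ 1, the union bound is uninformative here; it does NOT by itself certify existence.

8·p = 4/3 ≈ 1.3333333; existence NOT certified by the union bound.


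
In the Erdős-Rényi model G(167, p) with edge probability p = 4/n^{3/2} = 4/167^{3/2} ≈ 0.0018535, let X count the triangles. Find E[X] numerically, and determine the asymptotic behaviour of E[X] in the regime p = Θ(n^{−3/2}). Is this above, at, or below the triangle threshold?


Number of potential triangles: C(167, 3) = 762355.
Each occurs with probability p³ ≈ (0.0018535)³ ≈ 6.3673079e-09.
By linearity: E[X] = C(167, 3)·p³ ≈ 762355 · 6.3673079e-09 ≈ 0.00485.
Since α = 3/2 > 1, p = c/n^{3/2} = o(1/n) is below the triangle threshold p ~ 1/n. Asymptotically E[X] ~ (c³/6)·n^{3(1−α)} = (4³/6)·n^{-1.5} → 0, so by Markov's inequality G has no triangles w.h.p.

E[X] ≈ 0.00485; in regime p = Θ(1/n^{3/2}) E[X] tends to 0 (below the triangle threshold p ~ 1/n).


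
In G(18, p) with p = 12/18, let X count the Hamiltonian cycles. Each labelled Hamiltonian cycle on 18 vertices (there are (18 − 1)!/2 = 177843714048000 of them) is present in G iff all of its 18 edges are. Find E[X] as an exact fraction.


K_18 has (18 − 1)!/2 = 177843714048000 labelled Hamiltonian cycles.
For each such Hamiltonian cycle H, let X_H = 1 if all 18 edges of H are present in G. Then P[X_H = 1] = p^{18} = (2/3)^{18} = 262144/387420489.
By linearity of expectation: E[X] = Σ_H E[X_H] = 177843714048000 · p^{18} = 177843714048000 · 262144/387420489 = 63951526166528000/531441.
Numerically: E[X] ≈ 1.2034e+11.

E[X] = 177843714048000 · (2/3)^{18} = 63951526166528000/531441 ≈ 1.2034e+11.


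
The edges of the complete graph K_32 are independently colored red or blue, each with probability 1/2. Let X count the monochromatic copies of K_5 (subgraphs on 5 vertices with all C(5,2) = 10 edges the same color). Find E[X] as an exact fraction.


Let X = Σ_S X_S over the C(32, 5) = 201376 subsets S of size 5, where X_S = 1 if the K_5 on S is monochromatic.
For a fixed S, the K_5 on S has C(5, 2) = 10 edges. P[all 10 edges red] = (1/2)^10, and likewise for blue, so P[monochromatic] = 2·(1/2)^10 = 2^{1 − 10} = 1/512.
Summing: E[X] = C(32, 5) · 2^{1 − 10} = 201376 · 1/512 = 6293/16.
Numerically: E[X] ≈ 393.312500.

E[X] = C(32,5)·2^(1−C(5,2)) = 6293/16 ≈ 393.312500.


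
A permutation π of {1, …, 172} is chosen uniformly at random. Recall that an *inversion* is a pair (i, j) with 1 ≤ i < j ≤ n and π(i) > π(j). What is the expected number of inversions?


Write X = Σ X_I over the C(172, 2) = 14706 pairs i < j, with X_I the indicator of one inversion.
There are 14706 indicators.
For each fixed pair i < j, the values π(i) and π(j) are two distinct elements of {1, …, 172} in uniformly random order; by symmetry P[π(i) > π(j)] = 1/2.
By linearity: E[X] = 14706 · (1/2) = C(172, 2) · (1/2) = 14706/2 = 7353 ≈ 7353.000000.

E[X] = 7353 = 7353.000000.


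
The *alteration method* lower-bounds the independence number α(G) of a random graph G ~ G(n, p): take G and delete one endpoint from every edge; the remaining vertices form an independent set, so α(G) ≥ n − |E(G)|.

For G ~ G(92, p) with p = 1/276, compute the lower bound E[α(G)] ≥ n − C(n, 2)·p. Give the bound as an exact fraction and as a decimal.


E[|E(G)|] = C(92, 2)·p = 4186 · (1/276) = 91/6.
E[α(G)] ≥ n − E[|E(G)|] = 92 − 91/6 = 461/6.
Numerically: ≈ 76.83333.
(This is only a lower bound; the true E[α(G)] may be larger.)

E[α(G)] ≥ 461/6 ≈ 76.83333.


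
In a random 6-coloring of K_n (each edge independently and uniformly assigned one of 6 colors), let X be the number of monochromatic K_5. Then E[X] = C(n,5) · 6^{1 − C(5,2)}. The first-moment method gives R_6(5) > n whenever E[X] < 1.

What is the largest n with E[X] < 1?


We need C(n, 5) · 6^{1 − 10} < 1, i.e. C(n, 5) < 6^{10 − 1} = 10077696.
Check values of n near the boundary:
  n = 61: C(61, 5) = 5949147; 5949147 < 10077696? YES
  n = 62: C(62, 5) = 6471002; 6471002 < 10077696? YES
  n = 63: C(63, 5) = 7028847; 7028847 < 10077696? YES
  n = 64: C(64, 5) = 7624512; 7624512 < 10077696? YES
  n = 65: C(65, 5) = 8259888; 8259888 < 10077696? YES
  n = 66: C(66, 5) = 8936928; 8936928 < 10077696? YES
  n = 67: C(67, 5) = 9657648; 9657648 < 10077696? YES
  n = 68: C(68, 5) = 10424128; 10424128 < 10077696? NO
The largest n with C(n, 5) < 10077696 is n = 67 (where E[X] = 67067/69984 ≈ 0.958319). Hence R_6(5) > 67, i.e. R_6(5) ≥ 68.

Largest n = 67; hence R_6(5) > 67.


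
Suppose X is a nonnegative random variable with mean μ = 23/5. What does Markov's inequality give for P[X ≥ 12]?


μ = E[X] = 23/5, a = 12.
Markov: P[X ≥ 12] ≤ μ/a = (23/5)/12 = 23/60.
Numerically: ≈ 0.3833.
(Since a = 12 > μ = 4.6000, the bound 23/60 is < 1 and informative.)

P[X ≥ 12] ≤ 23/60 ≈ 0.3833.


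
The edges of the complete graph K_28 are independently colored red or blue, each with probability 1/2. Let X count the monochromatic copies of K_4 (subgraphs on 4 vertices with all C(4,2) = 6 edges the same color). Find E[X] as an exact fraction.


Let X = Σ_S X_S over the C(28, 4) = 20475 subsets S of size 4, where X_S = 1 if the K_4 on S is monochromatic.
For a fixed S, the K_4 on S has C(4, 2) = 6 edges. P[all 6 edges red] = (1/2)^6, and likewise for blue, so P[monochromatic] = 2·(1/2)^6 = 2^{1 − 6} = 1/32.
By linearity: E[X] = C(28, 4) · 2^{1 − 6} = 20475 · 1/32 = 20475/32.
Numerically: E[X] ≈ 639.84375.

E[X] = C(28,4)·2^(1−C(4,2)) = 20475/32 ≈ 639.84375.


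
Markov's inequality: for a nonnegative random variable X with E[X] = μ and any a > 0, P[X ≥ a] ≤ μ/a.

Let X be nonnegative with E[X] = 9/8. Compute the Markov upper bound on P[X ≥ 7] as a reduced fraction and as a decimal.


μ = E[X] = 9/8, a = 7.
Markov: P[X ≥ 7] ≤ μ/a = (9/8)/7 = 9/56.
Numerically: ≈ 0.160714.
(Since a = 7 > μ = 1.125000, the bound 9/56 is < 1 and informative.)

P[X ≥ 7] ≤ 9/56 ≈ 0.160714.


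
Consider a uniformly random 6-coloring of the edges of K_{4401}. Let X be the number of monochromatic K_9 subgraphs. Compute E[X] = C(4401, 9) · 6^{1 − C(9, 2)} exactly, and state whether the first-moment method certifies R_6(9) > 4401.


E[X] = C(4401, 9) · 6^{1 − 36} = 1692951372410676096134752050 · 6^{−35} = 1692951372410676096134752050/1719070799748422591028658176.
As a reduced fraction: E[X] = 282158562068446016022458675/286511799958070431838109696 ≈ 0.9848.
Is E[X] < 1? YES.
Since E[X] < 1, there exists a 6-coloring of K_{4401} with no monochromatic K_9; hence R_6(9) > 4401.

E[X] = 282158562068446016022458675/286511799958070431838109696 ≈ 0.9848; E[X] < 1, so R_6(9) > 4401.


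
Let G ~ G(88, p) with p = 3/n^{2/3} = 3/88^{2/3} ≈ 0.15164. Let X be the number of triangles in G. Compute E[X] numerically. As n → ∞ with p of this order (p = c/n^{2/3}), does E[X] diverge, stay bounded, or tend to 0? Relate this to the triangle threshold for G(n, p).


Number of potential triangles: C(88, 3) = 109736.
Each occurs with probability p³ ≈ (0.15164)³ ≈ 3.4865702e-03.
By linearity: E[X] = C(88, 3)·p³ ≈ 109736 · 3.4865702e-03 ≈ 382.60227.
Since α = 2/3 < 1, p = c/n^{2/3} ≫ 1/n is above the triangle threshold p ~ 1/n. Asymptotically E[X] ~ (c³/6)·n^{3(1−α)} = (3³/6)·n^{1} → ∞; triangles are abundant w.h.p.

E[X] ≈ 382.60227; in regime p = Θ(1/n^{2/3}) E[X] diverges (above the triangle threshold p ~ 1/n).


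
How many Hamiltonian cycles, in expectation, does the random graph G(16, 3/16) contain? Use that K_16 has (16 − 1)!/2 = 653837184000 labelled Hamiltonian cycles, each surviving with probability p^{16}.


K_16 has (16 − 1)!/2 = 653837184000 labelled Hamiltonian cycles.
For each such Hamiltonian cycle H, let X_H = 1 if all 16 edges of H are present in G. Then P[X_H = 1] = p^{16} = (3/16)^{16} = 43046721/18446744073709551616.
By linearity of expectation: E[X] = Σ_H E[X_H] = 653837184000 · p^{16} = 653837184000 · 43046721/18446744073709551616 = 27485885585032875/18014398509481984.
Numerically: E[X] ≈ 1.52577.

E[X] = 653837184000 · (3/16)^{16} = 27485885585032875/18014398509481984 ≈ 1.52577.


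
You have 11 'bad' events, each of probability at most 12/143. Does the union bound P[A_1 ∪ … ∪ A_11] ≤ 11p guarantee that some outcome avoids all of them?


Union bound: P[∪_{i=1}^{11} A_i] ≤ Σ_i P[A_i] ≤ 11·p = 11·(12/143) = 12/13.
Numerically: 12/13 ≈ 0.92308.
Is 12/13 < 1? YES.
Since P[∪ A_i] ≤ 12/13 < 1, the complement has P[∩ A_i^c] ≥ 1 − 12/13 = 1/13 > 0, so some outcome avoids every A_i.

11·p = 12/13 ≈ 0.92308; existence CERTIFIED by the union bound.


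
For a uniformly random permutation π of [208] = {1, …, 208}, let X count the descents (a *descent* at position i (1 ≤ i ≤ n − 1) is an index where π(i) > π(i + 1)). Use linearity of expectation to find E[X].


Write X = Σ X_I over i = 1, …, 207, with X_I the indicator of one descent.
There are 207 indicators.
For each fixed i, the pair (π(i), π(i+1)) is a uniformly random ordered pair of distinct values from {1, …, 208}; by symmetry P[π(i) > π(i+1)] = 1/2.
By linearity: E[X] = 207 · (1/2) = (208 − 1) · (1/2) = 207/2 ≈ 103.50000.

E[X] = 207/2 = 103.50000.


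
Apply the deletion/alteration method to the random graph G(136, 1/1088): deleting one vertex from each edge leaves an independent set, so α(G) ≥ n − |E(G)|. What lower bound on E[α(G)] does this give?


E[|E(G)|] = C(136, 2)·p = 9180 · (1/1088) = 135/16.
E[α(G)] ≥ n − E[|E(G)|] = 136 − 135/16 = 2041/16.
Numerically: ≈ 127.5625.
(This is only a lower bound; the true E[α(G)] may be larger.)

E[α(G)] ≥ 2041/16 ≈ 127.5625.


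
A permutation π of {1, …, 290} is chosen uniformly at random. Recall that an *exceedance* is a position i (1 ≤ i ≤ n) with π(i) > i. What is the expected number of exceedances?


Write X = Σ_{i=1}^{290} X_i, where X_i = 1_{π(i) > i}.
For each fixed i, π(i) is uniform over {1, …, 290} (marginal of a uniform permutation), so P[π(i) > i] = (n − i)/n. Summing: Σ_{i=1}^{290} (n − i)/n = (0 + 1 + … + 289)/290 = 290(290 − 1)/(2·290) = (290 − 1)/2.
Hence E[X] = Σ_{i=1}^{290} (290 − i)/290 = 289/2 ≈ 144.50000.

E[X] = 289/2 = 144.50000.


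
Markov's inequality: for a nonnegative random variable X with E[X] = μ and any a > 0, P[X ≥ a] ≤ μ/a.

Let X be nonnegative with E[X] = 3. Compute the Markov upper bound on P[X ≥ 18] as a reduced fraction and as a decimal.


μ = E[X] = 3, a = 18.
Markov: P[X ≥ 18] ≤ μ/a = (3)/18 = 1/6.
Numerically: ≈ 0.167.
(Since a = 18 > μ = 3.000, the bound 1/6 is < 1 and informative.)

P[X ≥ 18] ≤ 1/6 ≈ 0.167.


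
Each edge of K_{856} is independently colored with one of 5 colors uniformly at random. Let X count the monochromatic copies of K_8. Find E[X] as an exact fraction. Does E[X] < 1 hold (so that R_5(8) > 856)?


E[X] = C(856, 8) · 5^{1 − 28} = 6918660634157180775 · 5^{−27} = 6918660634157180775/7450580596923828125.
As a reduced fraction: E[X] = 276746425366287231/298023223876953125 ≈ 0.92861.
Is E[X] < 1? YES.
Since E[X] < 1, there exists a 5-coloring of K_{856} with no monochromatic K_8; hence R_5(8) > 856.

E[X] = 276746425366287231/298023223876953125 ≈ 0.92861; E[X] < 1, so R_5(8) > 856.


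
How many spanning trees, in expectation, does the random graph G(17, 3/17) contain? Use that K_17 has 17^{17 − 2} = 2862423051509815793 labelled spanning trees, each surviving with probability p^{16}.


K_17 has 17^{17 − 2} = 2862423051509815793 labelled spanning trees.
For each such spanning tree H, let X_H = 1 if all 16 edges of H are present in G. Then P[X_H = 1] = p^{16} = (3/17)^{16} = 43046721/48661191875666868481.
Summing the indicators: E[X] = Σ_H E[X_H] = 2862423051509815793 · p^{16} = 2862423051509815793 · 43046721/48661191875666868481 = 43046721/17.
Numerically: E[X] ≈ 2.532e+06.

E[X] = 2862423051509815793 · (3/17)^{16} = 43046721/17 ≈ 2.532e+06.


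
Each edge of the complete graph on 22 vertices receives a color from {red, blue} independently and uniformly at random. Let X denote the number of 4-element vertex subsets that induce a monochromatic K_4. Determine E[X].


Let X = Σ_S X_S over the C(22, 4) = 7315 subsets S of size 4, where X_S = 1 if the K_4 on S is monochromatic.
For a fixed S, the K_4 on S has C(4, 2) = 6 edges. P[all 6 edges red] = (1/2)^6, and likewise for blue, so P[monochromatic] = 2·(1/2)^6 = 2^{1 − 6} = 1/32.
By linearity of expectation: E[X] = C(22, 4) · 2^{1 − 6} = 7315 · 1/32 = 7315/32.
Numerically: E[X] ≈ 228.594.

E[X] = C(22,4)·2^(1−C(4,2)) = 7315/32 ≈ 228.594.


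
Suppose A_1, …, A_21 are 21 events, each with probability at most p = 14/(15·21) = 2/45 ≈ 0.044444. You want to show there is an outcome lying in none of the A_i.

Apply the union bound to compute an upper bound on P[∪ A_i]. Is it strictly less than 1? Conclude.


Union bound: P[∪_{i=1}^{21} A_i] ≤ Σ_i P[A_i] ≤ 21·p = 21·(2/45) = 14/15.
Numerically: 14/15 ≈ 0.933333.
Is 14/15 < 1? YES.
Since P[∪ A_i] ≤ 14/15 < 1, the complement has P[∩ A_i^c] ≥ 1 − 14/15 = 1/15 > 0, so some outcome avoids every A_i.

21·p = 14/15 ≈ 0.933333; existence CERTIFIED by the union bound.


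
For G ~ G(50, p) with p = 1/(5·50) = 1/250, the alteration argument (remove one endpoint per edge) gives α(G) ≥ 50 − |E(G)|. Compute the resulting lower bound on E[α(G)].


E[|E(G)|] = C(50, 2)·p = 1225 · (1/250) = 49/10.
E[α(G)] ≥ n − E[|E(G)|] = 50 − 49/10 = 451/10.
Numerically: ≈ 45.100.
(This is only a lower bound; the true E[α(G)] may be larger.)

E[α(G)] ≥ 451/10 ≈ 45.100.


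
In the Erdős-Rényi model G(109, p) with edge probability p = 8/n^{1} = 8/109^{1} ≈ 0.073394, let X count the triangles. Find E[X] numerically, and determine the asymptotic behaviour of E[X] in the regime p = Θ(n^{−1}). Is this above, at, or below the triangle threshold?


Number of potential triangles: C(109, 3) = 209934.
Each occurs with probability p³ ≈ (0.073394)³ ≈ 3.9535794e-04.
By linearity: E[X] = C(109, 3)·p³ ≈ 209934 · 3.9535794e-04 ≈ 82.99907.
Here α = 1, so p = 8/n is exactly at the triangle threshold p ~ 1/n. Asymptotically E[X] → c³/6 = 8³/6 = 256/3 ≈ 85.33333, a bounded constant. In this regime the triangle count is asymptotically Poisson(c³/6).

E[X] ≈ 82.99907; in regime p = Θ(1/n^{1}) E[X] stays bounded (at the triangle threshold p ~ 1/n).


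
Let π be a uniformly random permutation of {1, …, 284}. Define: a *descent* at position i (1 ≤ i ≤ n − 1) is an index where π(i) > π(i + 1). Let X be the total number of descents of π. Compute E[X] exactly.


Write X = Σ X_I over i = 1, …, 283, with X_I the indicator of one descent.
There are 283 indicators.
For each fixed i, the pair (π(i), π(i+1)) is a uniformly random ordered pair of distinct values from {1, …, 284}; by symmetry P[π(i) > π(i+1)] = 1/2.
By linearity: E[X] = 283 · (1/2) = (284 − 1) · (1/2) = 283/2 ≈ 141.50000.

E[X] = 283/2 = 141.50000.


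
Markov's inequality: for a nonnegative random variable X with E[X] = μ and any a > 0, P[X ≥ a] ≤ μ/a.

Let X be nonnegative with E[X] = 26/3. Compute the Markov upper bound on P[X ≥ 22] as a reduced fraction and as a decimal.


μ = E[X] = 26/3, a = 22.
Markov: P[X ≥ 22] ≤ μ/a = (26/3)/22 = 13/33.
Numerically: ≈ 0.393939.
(Since a = 22 > μ = 8.666667, the bound 13/33 is < 1 and informative.)

P[X ≥ 22] ≤ 13/33 ≈ 0.393939.


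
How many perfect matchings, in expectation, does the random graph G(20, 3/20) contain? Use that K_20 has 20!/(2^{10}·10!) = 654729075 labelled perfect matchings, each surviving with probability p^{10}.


K_20 has 20!/(2^{10}·10!) = 654729075 labelled perfect matchings.
For each such perfect matching H, let X_H = 1 if all 10 edges of H are present in G. Then P[X_H = 1] = p^{10} = (3/20)^{10} = 59049/10240000000000.
By linearity: E[X] = Σ_H E[X_H] = 654729075 · p^{10} = 654729075 · 59049/10240000000000 = 1546443885987/409600000000.
Numerically: E[X] ≈ 3.775.

E[X] = 654729075 · (3/20)^{10} = 1546443885987/409600000000 ≈ 3.775.


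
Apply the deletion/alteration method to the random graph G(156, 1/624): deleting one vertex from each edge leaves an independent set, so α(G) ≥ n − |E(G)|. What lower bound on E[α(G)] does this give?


E[|E(G)|] = C(156, 2)·p = 12090 · (1/624) = 155/8.
E[α(G)] ≥ n − E[|E(G)|] = 156 − 155/8 = 1093/8.
Numerically: ≈ 136.62500.
(This is only a lower bound; the true E[α(G)] may be larger.)

E[α(G)] ≥ 1093/8 ≈ 136.62500.


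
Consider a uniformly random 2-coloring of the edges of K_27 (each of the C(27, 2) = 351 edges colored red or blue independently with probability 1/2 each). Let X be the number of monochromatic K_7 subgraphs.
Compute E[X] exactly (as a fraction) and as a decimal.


Let X = Σ_S X_S over the C(27, 7) = 888030 subsets S of size 7, where X_S = 1 if the K_7 on S is monochromatic.
For a fixed S, the K_7 on S has C(7, 2) = 21 edges. P[all 21 edges red] = (1/2)^21, and likewise for blue, so P[monochromatic] = 2·(1/2)^21 = 2^{1 − 21} = 1/1048576.
Summing: E[X] = C(27, 7) · 2^{1 − 21} = 888030 · 1/1048576 = 444015/524288.
Numerically: E[X] ≈ 0.846891.

E[X] = C(27,7)·2^(1−C(7,2)) = 444015/524288 ≈ 0.846891.


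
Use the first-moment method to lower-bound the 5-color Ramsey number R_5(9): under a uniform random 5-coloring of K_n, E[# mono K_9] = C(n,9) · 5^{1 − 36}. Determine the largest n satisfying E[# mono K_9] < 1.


We need C(n, 9) · 5^{1 − 36} < 1, i.e. C(n, 9) < 5^{36 − 1} = 2910383045673370361328125.
Check values of n near the boundary:
  n = 2165: C(2165, 9) = 2832220612024886803272630; 2832220612024886803272630 < 2910383045673370361328125? YES
  n = 2166: C(2166, 9) = 2844037944203015677277940; 2844037944203015677277940 < 2910383045673370361328125? YES
  n = 2167: C(2167, 9) = 2855899084841489792706810; 2855899084841489792706810 < 2910383045673370361328125? YES
  n = 2168: C(2168, 9) = 2867804175977929537095120; 2867804175977929537095120 < 2910383045673370361328125? YES
  n = 2169: C(2169, 9) = 2879753360044504243499683; 2879753360044504243499683 < 2910383045673370361328125? YES
  n = 2170: C(2170, 9) = 2891746779868845075610510; 2891746779868845075610510 < 2910383045673370361328125? YES
  n = 2171: C(2171, 9) = 2903784578674959601827205; 2903784578674959601827205 < 2910383045673370361328125? YES
  n = 2172: C(2172, 9) = 2915866900084148060642020; 2915866900084148060642020 < 2910383045673370361328125? NO
  n = 2173: C(2173, 9) = 2927993888115921319674265; 2927993888115921319674265 < 2910383045673370361328125? NO
  n = 2174: C(2174, 9) = 2940165687188920530702934; 2940165687188920530702934 < 2910383045673370361328125? NO
The largest n with C(n, 9) < 2910383045673370361328125 is n = 2171 (where E[X] = 580756915734991920365441/582076609134674072265625 ≈ 0.998). Hence R_5(9) > 2171, i.e. R_5(9) ≥ 2172.

Largest n = 2171; hence R_5(9) > 2171.


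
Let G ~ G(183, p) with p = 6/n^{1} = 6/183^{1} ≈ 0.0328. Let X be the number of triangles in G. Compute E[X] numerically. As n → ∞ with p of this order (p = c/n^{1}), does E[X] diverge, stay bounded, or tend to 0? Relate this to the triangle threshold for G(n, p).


Number of potential triangles: C(183, 3) = 1004731.
Each occurs with probability p³ ≈ (0.0328)³ ≈ 3.52452e-05.
By linearity: E[X] = C(183, 3)·p³ ≈ 1004731 · 3.52452e-05 ≈ 35.412.
Here α = 1, so p = 6/n is exactly at the triangle threshold p ~ 1/n. Asymptotically E[X] → c³/6 = 6³/6 = 36 ≈ 36.000, a bounded constant. In this regime the triangle count is asymptotically Poisson(c³/6).

E[X] ≈ 35.412; in regime p = Θ(1/n^{1}) E[X] stays bounded (at the triangle threshold p ~ 1/n).
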